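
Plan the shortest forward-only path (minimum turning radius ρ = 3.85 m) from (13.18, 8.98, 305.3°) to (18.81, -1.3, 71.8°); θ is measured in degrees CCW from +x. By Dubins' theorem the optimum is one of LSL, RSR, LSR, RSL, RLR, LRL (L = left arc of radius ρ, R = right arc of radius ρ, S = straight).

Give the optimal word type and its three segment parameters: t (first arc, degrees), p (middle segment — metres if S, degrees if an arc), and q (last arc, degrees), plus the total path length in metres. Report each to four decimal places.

Let ψ = atan2(Δy, Δx) = atan2(-10.28, 5.63) = -61.2920° be the start→goal bearing.
Normalize: d = |goal − start| / ρ = 11.720721/3.85 = 3.044343, α = (θ_start − ψ) mod 360° = 6.5920° = 0.115052 rad, β = (θ_goal − ψ) mod 360° = 133.0920° = 2.322894 rad.
Common terms: sin α = 0.114799, cos α = 0.993389, sin β = 0.730258, cos β = -0.683172, cos(α−β) = -0.594823, d² = 9.268025. Work in radians in the unit-radius frame; every candidate has L = ρ·(t + p + q).
LSL: p² = 2 + d² − 2cos(α−β) + 2d(sin α − sin β) = 8.710333; p = √p² = 2.951327; φ = atan2(cos β − cos α, d + sin α − sin β) = -0.604159 rad; t = (φ − α) mod 2π = 5.563974 rad, q = (β − φ) mod 2π = 2.927053 rad → L = 3.85·(5.563974 + 2.951327 + 2.927053) = 3.85·11.442354 = 44.053064 m
RSR: p² = 2 + d² − 2cos(α−β) + 2d(sin β − sin α) = 16.205008; p = √p² = 4.025544; φ = atan2(cos α − cos β, d − sin α + sin β) = 0.429571 rad; t = (α − φ) mod 2π = 5.968667 rad, q = (φ − β) mod 2π = 4.389862 rad → L = 3.85·(5.968667 + 4.025544 + 4.389862) = 3.85·14.384073 = 55.378683 m
LSR: p² = d² − 2 + 2cos(α−β) + 2d(sin α + sin β) = 11.223661; p = √p² = 3.350173; φ = atan2(−cos α − cos β, d + sin α + sin β) − atan2(−2, p) = 0.458608 rad; t = (φ − α) mod 2π = 0.343556 rad, q = (φ − β) mod 2π = 4.418899 rad → L = 3.85·(0.343556 + 3.350173 + 4.418899) = 3.85·8.112628 = 31.233619 m
RSL: p² = d² − 2 + 2cos(α−β) − 2d(sin α + sin β) = 0.933098; p = √p² = 0.965970; φ = atan2(cos α + cos β, d − sin α − sin β) − atan2(2, p) = -0.980724 rad; t = (α − φ) mod 2π = 1.095776 rad, q = (β − φ) mod 2π = 3.303618 rad → L = 3.85·(1.095776 + 0.965970 + 3.303618) = 3.85·5.365364 = 20.656652 m
RLR: c = (6 − d² + 2cos(α−β) + 2d(sin α − sin β))/8 = -1.025626, |c| > 1 → infeasible
LRL: c = (6 − d² + 2cos(α−β) − 2d(sin α − sin β))/8 = -0.088792; p = 2π − arccos c = 4.623480 rad; φ = atan2(cos β − cos α, d + sin α − sin β) = -0.604159 rad; t = (φ − α + p/2) mod 2π = 1.592529 rad, q = (β − α − t + p) mod 2π = 5.238793 rad → L = 3.85·(1.592529 + 4.623480 + 5.238793) = 3.85·11.454802 = 44.100987 m
Shortest: RSL with L = 20.656652 m ≈ 20.6567 m
Convert RSL to answer units (arcs ×180/π): t = 1.095776·180/π = 62.7834°, p = ρ·p = 3.85·0.965970 = 3.7190 m, q = 3.303618·180/π = 189.2834°, L = 20.6567 m.

RSL: t = 62.7834°, p = 3.7190 m, q = 189.2834°, L = 20.6567 m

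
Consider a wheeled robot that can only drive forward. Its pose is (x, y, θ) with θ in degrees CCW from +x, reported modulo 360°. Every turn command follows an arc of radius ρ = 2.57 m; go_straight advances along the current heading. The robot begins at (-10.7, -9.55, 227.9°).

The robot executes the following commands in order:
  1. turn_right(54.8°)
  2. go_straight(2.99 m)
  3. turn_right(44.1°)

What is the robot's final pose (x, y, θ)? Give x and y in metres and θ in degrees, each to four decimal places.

set_pose: (x, y, θ) = (-10.7000, -9.5500, 227.9000°), ρ = 2.57
turn_right(54.8°): centre at ρ to the right, rotate −54.8° → (-12.9156, -10.3784, 173.1000°)
go_straight(2.99): x += 2.99·cos θ, y += 2.99·sin θ → (-15.8840, -10.0192, 173.1000°)
turn_right(44.1°): centre at ρ to the right, rotate −44.1° → (-17.5725, -9.0851, 129.0000°)

(-17.5725, -9.0851, 129.0000°)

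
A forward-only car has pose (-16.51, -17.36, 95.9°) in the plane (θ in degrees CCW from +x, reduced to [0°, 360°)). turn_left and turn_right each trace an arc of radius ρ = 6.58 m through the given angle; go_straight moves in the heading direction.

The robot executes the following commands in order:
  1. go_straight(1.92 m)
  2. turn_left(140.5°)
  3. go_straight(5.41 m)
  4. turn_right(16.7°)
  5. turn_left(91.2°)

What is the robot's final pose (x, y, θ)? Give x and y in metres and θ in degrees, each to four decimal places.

(-33.7749, -27.7835, 310.9000°)

set_pose: (x, y, θ) = (-16.5100, -17.3600, 95.9000°), ρ = 6.58
go_straight(1.92): x += 1.92·cos θ, y += 1.92·sin θ → (-16.7074, -15.4502, 95.9000°)
turn_left(140.5°): centre at ρ to the left, rotate +140.5° → (-28.7331, -12.4852, 236.4000°)
go_straight(5.41): x += 5.41·cos θ, y += 5.41·sin θ → (-31.7270, -16.9913, 236.4000°)
turn_right(16.7°): centre at ρ to the right, rotate −16.7° → (-33.0045, -18.4127, 219.7000°)
turn_left(91.2°): centre at ρ to the left, rotate +91.2° → (-33.7749, -27.7835, 310.9000°)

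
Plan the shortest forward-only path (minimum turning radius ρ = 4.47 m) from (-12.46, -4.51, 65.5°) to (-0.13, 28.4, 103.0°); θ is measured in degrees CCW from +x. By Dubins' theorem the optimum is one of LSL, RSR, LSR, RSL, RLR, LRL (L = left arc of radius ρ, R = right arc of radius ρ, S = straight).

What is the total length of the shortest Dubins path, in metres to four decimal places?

Let ψ = atan2(Δy, Δx) = atan2(32.91, 12.33) = 69.4611° be the start→goal bearing.
Normalize: d = |goal − start| / ρ = 35.143947/4.47 = 7.862181, α = (θ_start − ψ) mod 360° = 356.0389° = 6.214051 rad, β = (θ_goal − ψ) mod 360° = 33.5389° = 0.585364 rad.
Common terms: sin α = -0.069080, cos α = 0.997611, sin β = 0.552503, cos β = 0.833511, cos(α−β) = 0.793353, d² = 61.813882. Work in radians in the unit-radius frame; every candidate has L = ρ·(t + p + q).
LSL: p² = 2 + d² − 2cos(α−β) + 2d(sin α − sin β) = 52.453192; p = √p² = 7.242458; φ = atan2(cos β − cos α, d + sin α − sin β) = -0.022660 rad; t = (φ − α) mod 2π = 0.046475 rad, q = (β − φ) mod 2π = 0.608024 rad → L = 4.47·(0.046475 + 7.242458 + 0.608024) = 4.47·7.896956 = 35.299393 m
RSR: p² = 2 + d² − 2cos(α−β) + 2d(sin β − sin α) = 72.001160; p = √p² = 8.485350; φ = atan2(cos α − cos β, d − sin α + sin β) = 0.019340 rad; t = (α − φ) mod 2π = 6.194710 rad, q = (φ − β) mod 2π = 5.717162 rad → L = 4.47·(6.194710 + 8.485350 + 5.717162) = 4.47·20.397222 = 91.175582 m
LSR: p² = d² − 2 + 2cos(α−β) + 2d(sin α + sin β) = 69.002106; p = √p² = 8.306751; φ = atan2(−cos α − cos β, d + sin α + sin β) − atan2(−2, p) = 0.020282 rad; t = (φ − α) mod 2π = 0.089417 rad, q = (φ − β) mod 2π = 5.718104 rad → L = 4.47·(0.089417 + 8.306751 + 5.718104) = 4.47·14.114271 = 63.090791 m
RSL: p² = d² − 2 + 2cos(α−β) − 2d(sin α + sin β) = 53.799072; p = √p² = 7.334785; φ = atan2(cos α + cos β, d − sin α − sin β) − atan2(2, p) = -0.022954 rad; t = (α − φ) mod 2π = 6.237005 rad, q = (β − φ) mod 2π = 0.608318 rad → L = 4.47·(6.237005 + 7.334785 + 0.608318) = 4.47·14.180108 = 63.385084 m
RLR: c = (6 − d² + 2cos(α−β) + 2d(sin α − sin β))/8 = -8.000145, |c| > 1 → infeasible
LRL: c = (6 − d² + 2cos(α−β) − 2d(sin α − sin β))/8 = -5.556649, |c| > 1 → infeasible
Shortest: LSL with L = 35.299393 m ≈ 35.2994 m

35.2994 m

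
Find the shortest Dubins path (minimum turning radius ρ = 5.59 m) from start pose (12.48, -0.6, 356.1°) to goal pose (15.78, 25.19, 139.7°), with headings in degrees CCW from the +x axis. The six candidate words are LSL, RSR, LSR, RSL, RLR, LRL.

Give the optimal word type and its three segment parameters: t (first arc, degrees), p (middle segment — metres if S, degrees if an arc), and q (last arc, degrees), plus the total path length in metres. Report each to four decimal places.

LSL: t = 96.3978°, p = 15.9648 m, q = 47.2022°, L = 29.9750 m

Let ψ = atan2(Δy, Δx) = atan2(25.79, 3.30) = 82.7083° be the start→goal bearing.
Normalize: d = |goal − start| / ρ = 26.000271/5.59 = 4.651211, α = (θ_start − ψ) mod 360° = 273.3917° = 4.771586 rad, β = (θ_goal − ψ) mod 360° = 56.9917° = 0.994694 rad.
Common terms: sin α = -0.998248, cos α = 0.059163, sin β = 0.838592, cos β = 0.544760, cos(α−β) = -0.804894, d² = 21.633767. Work in radians in the unit-radius frame; every candidate has L = ρ·(t + p + q).
LSL: p² = 2 + d² − 2cos(α−β) + 2d(sin α − sin β) = 8.156488; p = √p² = 2.855957; φ = atan2(cos β − cos α, d + sin α − sin β) = 0.170860 rad; t = (φ − α) mod 2π = 1.682459 rad, q = (β − φ) mod 2π = 0.823834 rad → L = 5.59·(1.682459 + 2.855957 + 0.823834) = 5.59·5.362249 = 29.974974 m
RSR: p² = 2 + d² − 2cos(α−β) + 2d(sin β − sin α) = 42.330620; p = √p² = 6.506199; φ = atan2(cos α − cos β, d − sin α + sin β) = -0.074706 rad; t = (α − φ) mod 2π = 4.846292 rad, q = (φ − β) mod 2π = 5.213786 rad → L = 5.59·(4.846292 + 6.506199 + 5.213786) = 5.59·16.566276 = 92.605485 m
LSR: p² = d² − 2 + 2cos(α−β) + 2d(sin α + sin β) = 16.538789; p = √p² = 4.066791; φ = atan2(−cos α − cos β, d + sin α + sin β) − atan2(−2, p) = 0.323401 rad; t = (φ − α) mod 2π = 1.835000 rad, q = (φ − β) mod 2π = 5.611893 rad → L = 5.59·(1.835000 + 4.066791 + 5.611893) = 5.59·11.513684 = 64.361492 m
RSL: p² = d² − 2 + 2cos(α−β) − 2d(sin α + sin β) = 19.509169; p = √p² = 4.416918; φ = atan2(cos α + cos β, d − sin α − sin β) − atan2(2, p) = -0.300304 rad; t = (α − φ) mod 2π = 5.071890 rad, q = (β − φ) mod 2π = 1.294998 rad → L = 5.59·(5.071890 + 4.416918 + 1.294998) = 5.59·10.783806 = 60.281476 m
RLR: c = (6 − d² + 2cos(α−β) + 2d(sin α − sin β))/8 = -4.291328, |c| > 1 → infeasible
LRL: c = (6 − d² + 2cos(α−β) − 2d(sin α − sin β))/8 = -0.019561; p = 2π − arccos c = 4.692827 rad; φ = atan2(cos β − cos α, d + sin α − sin β) = 0.170860 rad; t = (φ − α + p/2) mod 2π = 4.028872 rad, q = (β − α − t + p) mod 2π = 3.170247 rad → L = 5.59·(4.028872 + 4.692827 + 3.170247) = 5.59·11.891946 = 66.475980 m
Shortest: LSL with L = 29.974974 m ≈ 29.9750 m
Convert LSL to answer units (arcs ×180/π): t = 1.682459·180/π = 96.3978°, p = ρ·p = 5.59·2.855957 = 15.9648 m, q = 0.823834·180/π = 47.2022°, L = 29.9750 m.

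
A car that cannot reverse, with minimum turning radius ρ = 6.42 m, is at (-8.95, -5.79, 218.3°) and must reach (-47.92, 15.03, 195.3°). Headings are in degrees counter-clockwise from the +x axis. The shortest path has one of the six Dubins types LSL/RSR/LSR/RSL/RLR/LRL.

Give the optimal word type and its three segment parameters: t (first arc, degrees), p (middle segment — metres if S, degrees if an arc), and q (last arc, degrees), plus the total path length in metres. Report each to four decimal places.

Let ψ = atan2(Δy, Δx) = atan2(20.82, -38.97) = 151.8863° be the start→goal bearing.
Normalize: d = |goal − start| / ρ = 44.182953/6.42 = 6.882080, α = (θ_start − ψ) mod 360° = 66.4137° = 1.159137 rad, β = (θ_goal − ψ) mod 360° = 43.4137° = 0.757712 rad.
Common terms: sin α = 0.916458, cos α = 0.400130, sin β = 0.687261, cos β = 0.726411, cos(α−β) = 0.920505, d² = 47.363023. Work in radians in the unit-radius frame; every candidate has L = ρ·(t + p + q).
LSL: p² = 2 + d² − 2cos(α−β) + 2d(sin α − sin β) = 50.676722; p = √p² = 7.118758; φ = atan2(cos β − cos α, d + sin α − sin β) = 0.045850 rad; t = (φ − α) mod 2π = 5.169898 rad, q = (β − φ) mod 2π = 0.711862 rad → L = 6.42·(5.169898 + 7.118758 + 0.711862) = 6.42·13.000518 = 83.463326 m
RSR: p² = 2 + d² − 2cos(α−β) + 2d(sin β − sin α) = 44.367305; p = √p² = 6.660879; φ = atan2(cos α − cos β, d − sin α + sin β) = -0.049004 rad; t = (α − φ) mod 2π = 1.208142 rad, q = (φ − β) mod 2π = 5.476469 rad → L = 6.42·(1.208142 + 6.660879 + 5.476469) = 6.42·13.345490 = 85.678044 m
LSR: p² = d² − 2 + 2cos(α−β) + 2d(sin α + sin β) = 69.277880; p = √p² = 8.323333; φ = atan2(−cos α − cos β, d + sin α + sin β) − atan2(−2, p) = 0.103833 rad; t = (φ − α) mod 2π = 5.227881 rad, q = (φ − β) mod 2π = 5.629307 rad → L = 6.42·(5.227881 + 8.323333 + 5.629307) = 6.42·19.180522 = 123.138950 m
RSL: p² = d² − 2 + 2cos(α−β) − 2d(sin α + sin β) = 25.130185; p = √p² = 5.013002; φ = atan2(cos α + cos β, d − sin α − sin β) − atan2(2, p) = -0.169340 rad; t = (α − φ) mod 2π = 1.328478 rad, q = (β − φ) mod 2π = 0.927052 rad → L = 6.42·(1.328478 + 5.013002 + 0.927052) = 6.42·7.268531 = 46.663969 m
RLR: c = (6 − d² + 2cos(α−β) + 2d(sin α − sin β))/8 = -4.545913, |c| > 1 → infeasible
LRL: c = (6 − d² + 2cos(α−β) − 2d(sin α − sin β))/8 = -5.334590, |c| > 1 → infeasible
Shortest: RSL with L = 46.663969 m ≈ 46.6640 m
Convert RSL to answer units (arcs ×180/π): t = 1.328478·180/π = 76.1162°, p = ρ·p = 6.42·5.013002 = 32.1835 m, q = 0.927052·180/π = 53.1162°, L = 46.6640 m.

RSL: t = 76.1162°, p = 32.1835 m, q = 53.1162°, L = 46.6640 m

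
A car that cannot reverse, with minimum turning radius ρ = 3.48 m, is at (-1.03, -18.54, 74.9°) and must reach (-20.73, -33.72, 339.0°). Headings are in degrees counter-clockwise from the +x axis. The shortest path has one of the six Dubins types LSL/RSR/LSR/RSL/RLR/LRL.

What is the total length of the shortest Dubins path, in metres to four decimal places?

35.8551 m

Let ψ = atan2(Δy, Δx) = atan2(-15.18, -19.70) = -142.3836° be the start→goal bearing.
Normalize: d = |goal − start| / ρ = 24.870111/3.48 = 7.146583, α = (θ_start − ψ) mod 360° = 217.2836° = 3.792315 rad, β = (θ_goal − ψ) mod 360° = 121.3836° = 2.118544 rad.
Common terms: sin α = -0.605761, cos α = -0.795646, sin β = 0.853699, cos β = -0.520766, cos(α−β) = -0.102793, d² = 51.073656. Work in radians in the unit-radius frame; every candidate has L = ρ·(t + p + q).
LSL: p² = 2 + d² − 2cos(α−β) + 2d(sin α − sin β) = 32.418924; p = √p² = 5.693762; φ = atan2(cos β − cos α, d + sin α − sin β) = 0.048296 rad; t = (φ − α) mod 2π = 2.539166 rad, q = (β − φ) mod 2π = 2.070248 rad → L = 3.48·(2.539166 + 5.693762 + 2.070248) = 3.48·10.303176 = 35.855054 m
RSR: p² = 2 + d² − 2cos(α−β) + 2d(sin β − sin α) = 74.139558; p = √p² = 8.610433; φ = atan2(cos α − cos β, d − sin α + sin β) = -0.031930 rad; t = (α − φ) mod 2π = 3.824245 rad, q = (φ − β) mod 2π = 4.132711 rad → L = 3.48·(3.824245 + 8.610433 + 4.132711) = 3.48·16.567389 = 57.654514 m
LSR: p² = d² − 2 + 2cos(α−β) + 2d(sin α + sin β) = 52.411891; p = √p² = 7.239606; φ = atan2(−cos α − cos β, d + sin α + sin β) − atan2(−2, p) = 0.445715 rad; t = (φ − α) mod 2π = 2.936585 rad, q = (φ − β) mod 2π = 4.610356 rad → L = 3.48·(2.936585 + 7.239606 + 4.610356) = 3.48·14.786547 = 51.457184 m
RSL: p² = d² − 2 + 2cos(α−β) − 2d(sin α + sin β) = 45.324250; p = √p² = 6.732329; φ = atan2(cos α + cos β, d − sin α − sin β) − atan2(2, p) = -0.477325 rad; t = (α − φ) mod 2π = 4.269640 rad, q = (β − φ) mod 2π = 2.595870 rad → L = 3.48·(4.269640 + 6.732329 + 2.595870) = 3.48·13.597839 = 47.320479 m
RLR: c = (6 − d² + 2cos(α−β) + 2d(sin α − sin β))/8 = -8.267445, |c| > 1 → infeasible
LRL: c = (6 − d² + 2cos(α−β) − 2d(sin α − sin β))/8 = -3.052365, |c| > 1 → infeasible
Shortest: LSL with L = 35.855054 m ≈ 35.8551 m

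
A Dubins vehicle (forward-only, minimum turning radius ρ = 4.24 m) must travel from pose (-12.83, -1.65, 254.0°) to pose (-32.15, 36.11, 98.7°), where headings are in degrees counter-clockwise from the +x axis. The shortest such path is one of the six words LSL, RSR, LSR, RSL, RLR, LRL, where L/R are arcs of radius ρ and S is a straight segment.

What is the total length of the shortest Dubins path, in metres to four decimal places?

50.3311 m

Let ψ = atan2(Δy, Δx) = atan2(37.76, -19.32) = 117.0967° be the start→goal bearing.
Normalize: d = |goal − start| / ρ = 42.415563/4.24 = 10.003671, α = (θ_start − ψ) mod 360° = 136.9033° = 2.389414 rad, β = (θ_goal − ψ) mod 360° = 341.6033° = 5.962103 rad.
Common terms: sin α = 0.683231, cos α = -0.730202, sin β = -0.315594, cos β = 0.948894, cos(α−β) = -0.908508, d² = 100.073425. Work in radians in the unit-radius frame; every candidate has L = ρ·(t + p + q).
LSL: p² = 2 + d² − 2cos(α−β) + 2d(sin α − sin β) = 123.874279; p = √p² = 11.129882; φ = atan2(cos β − cos α, d + sin α − sin β) = 0.151442 rad; t = (φ − α) mod 2π = 4.045213 rad, q = (β − φ) mod 2π = 5.810661 rad → L = 4.24·(4.045213 + 11.129882 + 5.810661) = 4.24·20.985757 = 88.979608 m
RSR: p² = 2 + d² − 2cos(α−β) + 2d(sin β − sin α) = 83.906603; p = √p² = 9.160055; φ = atan2(cos α − cos β, d − sin α + sin β) = -0.184349 rad; t = (α − φ) mod 2π = 2.573763 rad, q = (φ − β) mod 2π = 0.136734 rad → L = 4.24·(2.573763 + 9.160055 + 0.136734) = 4.24·11.870551 = 50.331137 m
LSR: p² = d² − 2 + 2cos(α−β) + 2d(sin α + sin β) = 103.611856; p = √p² = 10.178991; φ = atan2(−cos α − cos β, d + sin α + sin β) − atan2(−2, p) = 0.172929 rad; t = (φ − α) mod 2π = 4.066700 rad, q = (φ − β) mod 2π = 0.494011 rad → L = 4.24·(4.066700 + 10.178991 + 0.494011) = 4.24·14.739702 = 62.496336 m
RSL: p² = d² − 2 + 2cos(α−β) − 2d(sin α + sin β) = 88.900961; p = √p² = 9.428731; φ = atan2(cos α + cos β, d − sin α − sin β) − atan2(2, p) = -0.186328 rad; t = (α − φ) mod 2π = 2.575742 rad, q = (β − φ) mod 2π = 6.148431 rad → L = 4.24·(2.575742 + 9.428731 + 6.148431) = 4.24·18.152904 = 76.968311 m
RLR: c = (6 − d² + 2cos(α−β) + 2d(sin α − sin β))/8 = -9.488325, |c| > 1 → infeasible
LRL: c = (6 − d² + 2cos(α−β) − 2d(sin α − sin β))/8 = -14.484285, |c| > 1 → infeasible
Shortest: RSR with L = 50.331137 m ≈ 50.3311 m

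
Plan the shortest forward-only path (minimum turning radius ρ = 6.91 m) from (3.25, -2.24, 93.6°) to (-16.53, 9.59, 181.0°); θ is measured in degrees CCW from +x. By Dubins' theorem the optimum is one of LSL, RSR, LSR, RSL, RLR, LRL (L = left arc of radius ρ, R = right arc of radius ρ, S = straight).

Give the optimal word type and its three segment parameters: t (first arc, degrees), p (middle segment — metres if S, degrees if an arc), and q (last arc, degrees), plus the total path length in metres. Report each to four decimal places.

LSL: t = 63.6387°, p = 13.8409 m, q = 23.7613°, L = 24.3815 m

Let ψ = atan2(Δy, Δx) = atan2(11.83, -19.78) = 149.1172° be the start→goal bearing.
Normalize: d = |goal − start| / ρ = 23.047718/6.91 = 3.335415, α = (θ_start − ψ) mod 360° = 304.4828° = 5.314227 rad, β = (θ_goal − ψ) mod 360° = 31.8828° = 0.556459 rad.
Common terms: sin α = -0.824297, cos α = 0.566158, sin β = 0.528183, cos β = 0.849131, cos(α−β) = 0.045363, d² = 11.124993. Work in radians in the unit-radius frame; every candidate has L = ρ·(t + p + q).
LSL: p² = 2 + d² − 2cos(α−β) + 2d(sin α − sin β) = 4.012107; p = √p² = 2.003025; φ = atan2(cos β − cos α, d + sin α − sin β) = 0.141747 rad; t = (φ − α) mod 2π = 1.110706 rad, q = (β − φ) mod 2π = 0.414712 rad → L = 6.91·(1.110706 + 2.003025 + 0.414712) = 6.91·3.528442 = 24.381536 m
RSR: p² = 2 + d² − 2cos(α−β) + 2d(sin β − sin α) = 22.056428; p = √p² = 4.696427; φ = atan2(cos α − cos β, d − sin α + sin β) = -0.060289 rad; t = (α − φ) mod 2π = 5.374516 rad, q = (φ − β) mod 2π = 5.666437 rad → L = 6.91·(5.374516 + 4.696427 + 5.666437) = 6.91·15.737380 = 108.745296 m
LSR: p² = d² − 2 + 2cos(α−β) + 2d(sin α + sin β) = 7.240394; p = √p² = 2.690798; φ = atan2(−cos α − cos β, d + sin α + sin β) − atan2(−2, p) = 0.203380 rad; t = (φ − α) mod 2π = 1.172339 rad, q = (φ − β) mod 2π = 5.930106 rad → L = 6.91·(1.172339 + 2.690798 + 5.930106) = 6.91·9.793243 = 67.671312 m
RSL: p² = d² − 2 + 2cos(α−β) − 2d(sin α + sin β) = 11.191045; p = √p² = 3.345302; φ = atan2(cos α + cos β, d − sin α − sin β) − atan2(2, p) = -0.167224 rad; t = (α − φ) mod 2π = 5.481451 rad, q = (β − φ) mod 2π = 0.723683 rad → L = 6.91·(5.481451 + 3.345302 + 0.723683) = 6.91·9.550436 = 65.993514 m
RLR: c = (6 − d² + 2cos(α−β) + 2d(sin α − sin β))/8 = -1.757053, |c| > 1 → infeasible
LRL: c = (6 − d² + 2cos(α−β) − 2d(sin α − sin β))/8 = 0.498487; p = 2π − arccos c = 5.234241 rad; φ = atan2(cos β − cos α, d + sin α − sin β) = 0.141747 rad; t = (φ − α + p/2) mod 2π = 3.727826 rad, q = (β − α − t + p) mod 2π = 3.031833 rad → L = 6.91·(3.727826 + 5.234241 + 3.031833) = 6.91·11.993900 = 82.877849 m
Shortest: LSL with L = 24.381536 m ≈ 24.3815 m
Convert LSL to answer units (arcs ×180/π): t = 1.110706·180/π = 63.6387°, p = ρ·p = 6.91·2.003025 = 13.8409 m, q = 0.414712·180/π = 23.7613°, L = 24.3815 m.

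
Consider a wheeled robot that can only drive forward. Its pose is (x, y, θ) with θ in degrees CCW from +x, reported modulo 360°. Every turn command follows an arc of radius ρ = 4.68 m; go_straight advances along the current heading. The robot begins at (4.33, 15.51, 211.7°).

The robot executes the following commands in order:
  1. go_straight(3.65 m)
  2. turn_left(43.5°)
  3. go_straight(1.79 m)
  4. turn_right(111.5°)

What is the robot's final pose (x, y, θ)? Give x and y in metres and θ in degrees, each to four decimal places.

(-8.5936, 6.4988, 143.7000°)

set_pose: (x, y, θ) = (4.3300, 15.5100, 211.7000°), ρ = 4.68
go_straight(3.65): x += 3.65·cos θ, y += 3.65·sin θ → (1.2245, 13.5920, 211.7000°)
turn_left(43.5°): centre at ρ to the left, rotate +43.5° → (-0.8410, 10.8057, 255.2000°)
go_straight(1.79): x += 1.79·cos θ, y += 1.79·sin θ → (-1.2982, 9.0751, 255.2000°)
turn_right(111.5°): centre at ρ to the right, rotate −111.5° → (-8.5936, 6.4988, 143.7000°)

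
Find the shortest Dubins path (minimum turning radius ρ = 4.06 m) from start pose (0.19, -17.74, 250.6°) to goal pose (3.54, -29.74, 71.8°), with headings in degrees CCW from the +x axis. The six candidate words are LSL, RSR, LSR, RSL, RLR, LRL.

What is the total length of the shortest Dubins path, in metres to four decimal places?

Let ψ = atan2(Δy, Δx) = atan2(-12.00, 3.35) = -74.4020° be the start→goal bearing.
Normalize: d = |goal − start| / ρ = 12.458832/4.06 = 3.068678, α = (θ_start − ψ) mod 360° = 325.0020° = 5.672356 rad, β = (θ_goal − ψ) mod 360° = 146.2020° = 2.551707 rad.
Common terms: sin α = -0.573547, cos α = 0.819172, sin β = 0.556266, cos β = -0.831004, cos(α−β) = -0.999781, d² = 9.416784. Work in radians in the unit-radius frame; every candidate has L = ρ·(t + p + q).
LSL: p² = 2 + d² − 2cos(α−β) + 2d(sin α − sin β) = 6.482279; p = √p² = 2.546032; φ = atan2(cos β − cos α, d + sin α − sin β) = -0.705135 rad; t = (φ − α) mod 2π = 6.188880 rad, q = (β − φ) mod 2π = 3.256842 rad → L = 4.06·(6.188880 + 2.546032 + 3.256842) = 4.06·11.991754 = 48.686521 m
RSR: p² = 2 + d² − 2cos(α−β) + 2d(sin β − sin α) = 20.350412; p = √p² = 4.511143; φ = atan2(cos α − cos β, d − sin α + sin β) = 0.374492 rad; t = (α − φ) mod 2π = 5.297863 rad, q = (φ − β) mod 2π = 4.105971 rad → L = 4.06·(5.297863 + 4.511143 + 4.105971) = 4.06·13.914977 = 56.494807 m
LSR: p² = d² − 2 + 2cos(α−β) + 2d(sin α + sin β) = 5.311161; p = √p² = 2.304596; φ = atan2(−cos α − cos β, d + sin α + sin β) − atan2(−2, p) = 0.718633 rad; t = (φ − α) mod 2π = 1.329462 rad, q = (φ − β) mod 2π = 4.450111 rad → L = 4.06·(1.329462 + 2.304596 + 4.450111) = 4.06·8.084169 = 32.821728 m
RSL: p² = d² − 2 + 2cos(α−β) − 2d(sin α + sin β) = 5.523284; p = √p² = 2.350167; φ = atan2(cos α + cos β, d − sin α − sin β) − atan2(2, p) = -0.708910 rad; t = (α − φ) mod 2π = 0.098081 rad, q = (β − φ) mod 2π = 3.260617 rad → L = 4.06·(0.098081 + 2.350167 + 3.260617) = 4.06·5.708865 = 23.177991 m
RLR: c = (6 − d² + 2cos(α−β) + 2d(sin α − sin β))/8 = -1.543801, |c| > 1 → infeasible
LRL: c = (6 − d² + 2cos(α−β) − 2d(sin α − sin β))/8 = 0.189715; p = 2π − arccos c = 4.903261 rad; φ = atan2(cos β − cos α, d + sin α − sin β) = -0.705135 rad; t = (φ − α + p/2) mod 2π = 2.357325 rad, q = (β − α − t + p) mod 2π = 5.708472 rad → L = 4.06·(2.357325 + 4.903261 + 5.708472) = 4.06·12.969059 = 52.654378 m
Shortest: RSL with L = 23.177991 m ≈ 23.1780 m

23.1780 m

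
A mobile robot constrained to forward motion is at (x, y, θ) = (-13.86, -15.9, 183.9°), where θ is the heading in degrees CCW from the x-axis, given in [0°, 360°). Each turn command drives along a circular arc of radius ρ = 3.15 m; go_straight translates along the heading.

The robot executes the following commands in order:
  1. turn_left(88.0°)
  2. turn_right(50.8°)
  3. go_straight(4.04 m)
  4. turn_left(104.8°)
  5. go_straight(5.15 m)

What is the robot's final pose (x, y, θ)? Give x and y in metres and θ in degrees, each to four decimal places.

set_pose: (x, y, θ) = (-13.8600, -15.9000, 183.9000°), ρ = 3.15
turn_left(88.0°): centre at ρ to the left, rotate +88.0° → (-16.7940, -19.1471, 271.9000°)
turn_right(50.8°): centre at ρ to the right, rotate −50.8° → (-17.8716, -21.6253, 221.1000°)
go_straight(4.04): x += 4.04·cos θ, y += 4.04·sin θ → (-20.9160, -24.2811, 221.1000°)
turn_left(104.8°): centre at ρ to the left, rotate +104.8° → (-20.6112, -29.2632, 325.9000°)
go_straight(5.15): x += 5.15·cos θ, y += 5.15·sin θ → (-16.3467, -32.1505, 325.9000°)

(-16.3467, -32.1505, 325.9000°)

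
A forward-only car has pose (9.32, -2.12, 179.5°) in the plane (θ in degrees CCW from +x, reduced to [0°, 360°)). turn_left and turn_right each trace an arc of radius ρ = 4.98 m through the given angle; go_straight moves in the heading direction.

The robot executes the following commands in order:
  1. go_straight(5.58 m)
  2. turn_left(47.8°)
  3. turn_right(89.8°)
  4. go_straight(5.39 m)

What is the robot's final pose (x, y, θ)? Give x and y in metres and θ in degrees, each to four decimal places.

set_pose: (x, y, θ) = (9.3200, -2.1200, 179.5000°), ρ = 4.98
go_straight(5.58): x += 5.58·cos θ, y += 5.58·sin θ → (3.7402, -2.0713, 179.5000°)
turn_left(47.8°): centre at ρ to the left, rotate +47.8° → (0.0369, -3.6739, 227.3000°)
turn_right(89.8°): centre at ρ to the right, rotate −89.8° → (-6.9874, -3.9683, 137.5000°)
go_straight(5.39): x += 5.39·cos θ, y += 5.39·sin θ → (-10.9614, -0.3269, 137.5000°)

(-10.9614, -0.3269, 137.5000°)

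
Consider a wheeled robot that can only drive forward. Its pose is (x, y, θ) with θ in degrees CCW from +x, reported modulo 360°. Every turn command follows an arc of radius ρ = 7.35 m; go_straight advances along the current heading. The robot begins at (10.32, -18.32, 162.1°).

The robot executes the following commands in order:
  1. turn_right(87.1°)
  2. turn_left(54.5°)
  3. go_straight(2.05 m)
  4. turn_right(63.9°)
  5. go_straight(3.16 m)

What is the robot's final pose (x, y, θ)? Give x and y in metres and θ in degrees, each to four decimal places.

(3.0308, 9.3251, 65.6000°)

set_pose: (x, y, θ) = (10.3200, -18.3200, 162.1000°), ρ = 7.35
turn_right(87.1°): centre at ρ to the right, rotate −87.1° → (5.4795, -9.4235, 75.0000°)
turn_left(54.5°): centre at ρ to the left, rotate +54.5° → (4.0514, -2.8460, 129.5000°)
go_straight(2.05): x += 2.05·cos θ, y += 2.05·sin θ → (2.7474, -1.2641, 129.5000°)
turn_right(63.9°): centre at ρ to the right, rotate −63.9° → (1.7254, 6.4474, 65.6000°)
go_straight(3.16): x += 3.16·cos θ, y += 3.16·sin θ → (3.0308, 9.3251, 65.6000°)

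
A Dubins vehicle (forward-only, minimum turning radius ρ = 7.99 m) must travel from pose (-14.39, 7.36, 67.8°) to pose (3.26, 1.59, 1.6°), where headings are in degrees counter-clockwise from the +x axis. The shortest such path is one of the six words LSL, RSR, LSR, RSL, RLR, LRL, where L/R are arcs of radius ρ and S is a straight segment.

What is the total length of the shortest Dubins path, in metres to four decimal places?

62.7255 m

Let ψ = atan2(Δy, Δx) = atan2(-5.77, 17.65) = -18.1032° be the start→goal bearing.
Normalize: d = |goal − start| / ρ = 18.569206/7.99 = 2.324056, α = (θ_start − ψ) mod 360° = 85.9032° = 1.499294 rad, β = (θ_goal − ψ) mod 360° = 19.7032° = 0.343886 rad.
Common terms: sin α = 0.997445, cos α = 0.071442, sin β = 0.337148, cos β = 0.941452, cos(α−β) = 0.403545, d² = 5.401235. Work in radians in the unit-radius frame; every candidate has L = ρ·(t + p + q).
LSL: p² = 2 + d² − 2cos(α−β) + 2d(sin α − sin β) = 9.663279; p = √p² = 3.108581; φ = atan2(cos β − cos α, d + sin α − sin β) = 0.283662 rad; t = (φ − α) mod 2π = 5.067554 rad, q = (β − φ) mod 2π = 0.060223 rad → L = 7.99·(5.067554 + 3.108581 + 0.060223) = 7.99·8.236359 = 65.808507 m
RSR: p² = 2 + d² − 2cos(α−β) + 2d(sin β − sin α) = 3.525011; p = √p² = 1.877501; φ = atan2(cos α − cos β, d − sin α + sin β) = -0.481814 rad; t = (α − φ) mod 2π = 1.981107 rad, q = (φ − β) mod 2π = 5.457486 rad → L = 7.99·(1.981107 + 1.877501 + 5.457486) = 7.99·9.316094 = 74.435595 m
LSR: p² = d² − 2 + 2cos(α−β) + 2d(sin α + sin β) = 10.411661; p = √p² = 3.226711; φ = atan2(−cos α − cos β, d + sin α + sin β) − atan2(−2, p) = 0.284786 rad; t = (φ − α) mod 2π = 5.068677 rad, q = (φ − β) mod 2π = 6.224085 rad → L = 7.99·(5.068677 + 3.226711 + 6.224085) = 7.99·14.519473 = 116.010592 m
RSL: p² = d² − 2 + 2cos(α−β) − 2d(sin α + sin β) = -1.995009 < 0 → infeasible
RLR: c = (6 − d² + 2cos(α−β) + 2d(sin α − sin β))/8 = 0.559374; p = 2π − arccos c = 5.306019 rad; φ = atan2(cos α − cos β, d − sin α + sin β) = -0.481814 rad; t = (α − φ + p/2) mod 2π = 4.634117 rad, q = (α − β − t + p) mod 2π = 1.827310 rad → L = 7.99·(4.634117 + 5.306019 + 1.827310) = 7.99·11.767446 = 94.021893 m
LRL: c = (6 − d² + 2cos(α−β) − 2d(sin α − sin β))/8 = -0.207910; p = 2π − arccos c = 4.502951 rad; φ = atan2(cos β − cos α, d + sin α − sin β) = 0.283662 rad; t = (φ − α + p/2) mod 2π = 1.035845 rad, q = (β − α − t + p) mod 2π = 2.311699 rad → L = 7.99·(1.035845 + 4.502951 + 2.311699) = 7.99·7.850495 = 62.725453 m
Shortest: LRL with L = 62.725453 m ≈ 62.7255 m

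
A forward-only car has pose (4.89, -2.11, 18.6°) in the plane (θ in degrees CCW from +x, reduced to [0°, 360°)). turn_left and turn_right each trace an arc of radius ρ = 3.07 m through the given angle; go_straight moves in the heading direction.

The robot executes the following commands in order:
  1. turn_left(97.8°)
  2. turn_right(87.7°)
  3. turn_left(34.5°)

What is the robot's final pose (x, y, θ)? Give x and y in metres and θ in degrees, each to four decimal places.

(9.2021, 7.5312, 63.2000°)

set_pose: (x, y, θ) = (4.8900, -2.1100, 18.6000°), ρ = 3.07
turn_left(97.8°): centre at ρ to the left, rotate +97.8° → (6.6606, 2.1647, 116.4000°)
turn_right(87.7°): centre at ρ to the right, rotate −87.7° → (7.9362, 6.2225, 28.7000°)
turn_left(34.5°): centre at ρ to the left, rotate +34.5° → (9.2021, 7.5312, 63.2000°)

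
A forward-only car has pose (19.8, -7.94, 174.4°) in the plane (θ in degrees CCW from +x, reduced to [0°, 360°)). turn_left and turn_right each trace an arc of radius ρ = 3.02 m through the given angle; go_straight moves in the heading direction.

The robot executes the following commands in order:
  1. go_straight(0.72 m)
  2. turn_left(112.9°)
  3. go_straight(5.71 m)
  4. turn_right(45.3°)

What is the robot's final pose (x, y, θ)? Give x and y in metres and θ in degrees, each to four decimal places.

set_pose: (x, y, θ) = (19.8000, -7.9400, 174.4000°), ρ = 3.02
go_straight(0.72): x += 0.72·cos θ, y += 0.72·sin θ → (19.0834, -7.8697, 174.4000°)
turn_left(112.9°): centre at ρ to the left, rotate +112.9° → (15.9054, -11.7734, 287.3000°)
go_straight(5.71): x += 5.71·cos θ, y += 5.71·sin θ → (17.6034, -17.2251, 287.3000°)
turn_right(45.3°): centre at ρ to the right, rotate −45.3° → (17.3865, -19.5410, 242.0000°)

(17.3865, -19.5410, 242.0000°)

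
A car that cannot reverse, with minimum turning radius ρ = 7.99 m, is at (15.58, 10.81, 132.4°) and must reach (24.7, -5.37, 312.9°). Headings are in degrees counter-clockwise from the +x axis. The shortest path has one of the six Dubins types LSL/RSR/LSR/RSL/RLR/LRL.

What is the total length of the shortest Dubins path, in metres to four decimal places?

Let ψ = atan2(Δy, Δx) = atan2(-16.18, 9.12) = -60.5918° be the start→goal bearing.
Normalize: d = |goal − start| / ρ = 18.573282/7.99 = 2.324566, α = (θ_start − ψ) mod 360° = 192.9918° = 3.368343 rad, β = (θ_goal − ψ) mod 360° = 13.4918° = 0.235477 rad.
Common terms: sin α = -0.224812, cos α = -0.974402, sin β = 0.233307, cos β = 0.972403, cos(α−β) = -0.999962, d² = 5.403607. Work in radians in the unit-radius frame; every candidate has L = ρ·(t + p + q).
LSL: p² = 2 + d² − 2cos(α−β) + 2d(sin α − sin β) = 7.273675; p = √p² = 2.696975; φ = atan2(cos β − cos α, d + sin α − sin β) = 0.806468 rad; t = (φ − α) mod 2π = 3.721311 rad, q = (β − φ) mod 2π = 5.712194 rad → L = 7.99·(3.721311 + 2.696975 + 5.712194) = 7.99·12.130480 = 96.922534 m
RSR: p² = 2 + d² − 2cos(α−β) + 2d(sin β − sin α) = 11.533386; p = √p² = 3.396084; φ = atan2(cos α − cos β, d − sin α + sin β) = -0.610467 rad; t = (α − φ) mod 2π = 3.978810 rad, q = (φ − β) mod 2π = 5.437242 rad → L = 7.99·(3.978810 + 3.396084 + 5.437242) = 7.99·12.812135 = 102.368961 m
LSR: p² = d² − 2 + 2cos(α−β) + 2d(sin α + sin β) = 1.443175; p = √p² = 1.201322; φ = atan2(−cos α − cos β, d + sin α + sin β) − atan2(−2, p) = 1.030748 rad; t = (φ − α) mod 2π = 3.945590 rad, q = (φ − β) mod 2π = 0.795271 rad → L = 7.99·(3.945590 + 1.201322 + 0.795271) = 7.99·5.942183 = 47.478042 m
RSL: p² = d² − 2 + 2cos(α−β) − 2d(sin α + sin β) = 1.364190; p = √p² = 1.167986; φ = atan2(cos α + cos β, d − sin α − sin β) − atan2(2, p) = -1.043093 rad; t = (α − φ) mod 2π = 4.411436 rad, q = (β − φ) mod 2π = 1.278570 rad → L = 7.99·(4.411436 + 1.167986 + 1.278570) = 7.99·6.857992 = 54.795353 m
RLR: c = (6 − d² + 2cos(α−β) + 2d(sin α − sin β))/8 = -0.441673; p = 2π − arccos c = 4.254926 rad; φ = atan2(cos α − cos β, d − sin α + sin β) = -0.610467 rad; t = (α − φ + p/2) mod 2π = 6.106273 rad, q = (α − β − t + p) mod 2π = 1.281519 rad → L = 7.99·(6.106273 + 4.254926 + 1.281519) = 7.99·11.642718 = 93.025319 m
LRL: c = (6 − d² + 2cos(α−β) − 2d(sin α − sin β))/8 = 0.090791; p = 2π − arccos c = 4.803305 rad; φ = atan2(cos β − cos α, d + sin α − sin β) = 0.806468 rad; t = (φ − α + p/2) mod 2π = 6.122963 rad, q = (β − α − t + p) mod 2π = 1.830661 rad → L = 7.99·(6.122963 + 4.803305 + 1.830661) = 7.99·12.756929 = 101.927861 m
Shortest: LSR with L = 47.478042 m ≈ 47.4780 m

47.4780 m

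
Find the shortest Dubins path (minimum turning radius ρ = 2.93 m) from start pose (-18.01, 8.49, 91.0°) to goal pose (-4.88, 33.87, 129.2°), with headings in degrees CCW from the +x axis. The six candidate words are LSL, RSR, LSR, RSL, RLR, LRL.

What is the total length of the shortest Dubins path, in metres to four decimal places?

29.4409 m

Let ψ = atan2(Δy, Δx) = atan2(25.38, 13.13) = 62.6458° be the start→goal bearing.
Normalize: d = |goal − start| / ρ = 28.575187/2.93 = 9.752623, α = (θ_start − ψ) mod 360° = 28.3542° = 0.494874 rad, β = (θ_goal − ψ) mod 360° = 66.5542° = 1.161589 rad.
Common terms: sin α = 0.474921, cos α = 0.880029, sin β = 0.917437, cos β = 0.397882, cos(α−β) = 0.785857, d² = 95.113665. Work in radians in the unit-radius frame; every candidate has L = ρ·(t + p + q).
LSL: p² = 2 + d² − 2cos(α−β) + 2d(sin α − sin β) = 86.910564; p = √p² = 9.322584; φ = atan2(cos β − cos α, d + sin α − sin β) = -0.051741 rad; t = (φ − α) mod 2π = 5.736570 rad, q = (β − φ) mod 2π = 1.213331 rad → L = 2.93·(5.736570 + 9.322584 + 1.213331) = 2.93·16.272485 = 47.678380 m
RSR: p² = 2 + d² − 2cos(α−β) + 2d(sin β − sin α) = 104.173338; p = √p² = 10.206534; φ = atan2(cos α − cos β, d − sin α + sin β) = 0.047257 rad; t = (α − φ) mod 2π = 0.447617 rad, q = (φ − β) mod 2π = 5.168852 rad → L = 2.93·(0.447617 + 10.206534 + 5.168852) = 2.93·15.823004 = 46.361401 m
LSR: p² = d² − 2 + 2cos(α−β) + 2d(sin α + sin β) = 121.843650; p = √p² = 11.038281; φ = atan2(−cos α − cos β, d + sin α + sin β) − atan2(−2, p) = 0.065079 rad; t = (φ − α) mod 2π = 5.853391 rad, q = (φ − β) mod 2π = 5.186675 rad → L = 2.93·(5.853391 + 11.038281 + 5.186675) = 2.93·22.078347 = 64.689557 m
RSL: p² = d² − 2 + 2cos(α−β) − 2d(sin α + sin β) = 67.527107; p = √p² = 8.217488; φ = atan2(cos α + cos β, d − sin α − sin β) − atan2(2, p) = -0.087060 rad; t = (α − φ) mod 2π = 0.581934 rad, q = (β − φ) mod 2π = 1.248650 rad → L = 2.93·(0.581934 + 8.217488 + 1.248650) = 2.93·10.048072 = 29.440851 m
RLR: c = (6 − d² + 2cos(α−β) + 2d(sin α − sin β))/8 = -12.021667, |c| > 1 → infeasible
LRL: c = (6 − d² + 2cos(α−β) − 2d(sin α − sin β))/8 = -9.863820, |c| > 1 → infeasible
Shortest: RSL with L = 29.440851 m ≈ 29.4409 m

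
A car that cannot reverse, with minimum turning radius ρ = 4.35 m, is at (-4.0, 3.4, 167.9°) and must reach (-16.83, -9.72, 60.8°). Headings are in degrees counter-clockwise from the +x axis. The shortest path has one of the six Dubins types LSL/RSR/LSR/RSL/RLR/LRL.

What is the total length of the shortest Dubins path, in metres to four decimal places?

34.6388 m

Let ψ = atan2(Δy, Δx) = atan2(-13.12, -12.83) = -134.3597° be the start→goal bearing.
Normalize: d = |goal − start| / ρ = 18.350567/4.35 = 4.218521, α = (θ_start − ψ) mod 360° = 302.2597° = 5.275427 rad, β = (θ_goal − ψ) mod 360° = 195.1597° = 3.406180 rad.
Common terms: sin α = -0.845637, cos α = 0.533758, sin β = -0.261511, cos β = -0.965201, cos(α−β) = -0.294040, d² = 17.795920. Work in radians in the unit-radius frame; every candidate has L = ρ·(t + p + q).
LSL: p² = 2 + d² − 2cos(α−β) + 2d(sin α − sin β) = 15.455702; p = √p² = 3.931374; φ = atan2(cos β − cos α, d + sin α − sin β) = -0.391182 rad; t = (φ − α) mod 2π = 0.616576 rad, q = (β − φ) mod 2π = 3.797361 rad → L = 4.35·(0.616576 + 3.931374 + 3.797361) = 4.35·8.345312 = 36.302106 m
RSR: p² = 2 + d² − 2cos(α−β) + 2d(sin β − sin α) = 25.312300; p = √p² = 5.031133; φ = atan2(cos α − cos β, d − sin α + sin β) = 0.302530 rad; t = (α − φ) mod 2π = 4.972897 rad, q = (φ − β) mod 2π = 3.179536 rad → L = 4.35·(4.972897 + 5.031133 + 3.179536) = 4.35·13.183566 = 57.348512 m
LSR: p² = d² − 2 + 2cos(α−β) + 2d(sin α + sin β) = 5.866785; p = √p² = 2.422145; φ = atan2(−cos α − cos β, d + sin α + sin β) − atan2(−2, p) = 0.828013 rad; t = (φ − α) mod 2π = 1.835771 rad, q = (φ − β) mod 2π = 3.705018 rad → L = 4.35·(1.835771 + 2.422145 + 3.705018) = 4.35·7.962933 = 34.638760 m
RSL: p² = d² − 2 + 2cos(α−β) − 2d(sin α + sin β) = 24.548894; p = √p² = 4.954684; φ = atan2(cos α + cos β, d − sin α − sin β) − atan2(2, p) = -0.464492 rad; t = (α − φ) mod 2π = 5.739919 rad, q = (β − φ) mod 2π = 3.870671 rad → L = 4.35·(5.739919 + 4.954684 + 3.870671) = 4.35·14.565274 = 63.358944 m
RLR: c = (6 − d² + 2cos(α−β) + 2d(sin α − sin β))/8 = -2.164038, |c| > 1 → infeasible
LRL: c = (6 − d² + 2cos(α−β) − 2d(sin α − sin β))/8 = -0.931963; p = 2π − arccos c = 3.512600 rad; φ = atan2(cos β − cos α, d + sin α − sin β) = -0.391182 rad; t = (φ − α + p/2) mod 2π = 2.372876 rad, q = (β − α − t + p) mod 2π = 5.553661 rad → L = 4.35·(2.372876 + 3.512600 + 5.553661) = 4.35·11.439137 = 49.760246 m
Shortest: LSR with L = 34.638760 m ≈ 34.6388 m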